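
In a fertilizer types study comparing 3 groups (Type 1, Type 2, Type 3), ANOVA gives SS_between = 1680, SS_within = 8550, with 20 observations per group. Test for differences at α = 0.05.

df_between = 2, df_within = 57. F = MS_between/MS_within = 840.0/150.0 = 5.6. F_crit ≈ 3.159. Reject H₀. At least one mean differs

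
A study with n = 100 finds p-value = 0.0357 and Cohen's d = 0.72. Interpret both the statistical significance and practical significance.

Statistically significant (p = 0.0357 < 0.05). Cohen's d = 0.72 indicates a medium effect size. Both statistical and practical significance should be considered.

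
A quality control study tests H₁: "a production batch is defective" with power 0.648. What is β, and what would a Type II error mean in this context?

β = 1 - power = 1 - 0.648 = 0.352. A Type II error is failing to reject H₀ when H₀ is false (false negative) — here, failing to conclude that a production batch is defective when in fact it is true. Consequence: shipping a defective batch — faulty products reach customers.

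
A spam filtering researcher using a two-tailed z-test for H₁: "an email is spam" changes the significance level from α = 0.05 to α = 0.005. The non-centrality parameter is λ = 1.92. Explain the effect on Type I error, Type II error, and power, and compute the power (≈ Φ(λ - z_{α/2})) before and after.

Decreasing α from 0.05 to 0.005:
• Type I error rate decreases (α is the Type I rate by definition).
• Critical value moves from z_{α/2} = 1.96 to 2.807, so power = Φ(λ - z_{α/2}) goes from Φ(1.92 - 1.96) = 0.484 to Φ(1.92 - 2.807) = 0.188.
• Type II error rate β = 1 - power therefore increases (0.516 → 0.812).
Appropriate when false positives are costly — here, a legitimate email is sent to the spam folder and the user misses it.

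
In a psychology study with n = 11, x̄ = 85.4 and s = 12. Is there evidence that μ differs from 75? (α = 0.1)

t = (x̄ - μ₀)/(s/√n) = (85.4 - 75)/(12/√11) = 2.874. df = 10, critical t = ±1.812. Reject H₀.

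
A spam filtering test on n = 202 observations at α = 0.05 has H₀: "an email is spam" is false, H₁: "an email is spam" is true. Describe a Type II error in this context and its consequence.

Type II error: failing to reject H₀ when it is false — concluding that an email is spam is not supported when in fact it is. Consequence: a spam email lands in the inbox.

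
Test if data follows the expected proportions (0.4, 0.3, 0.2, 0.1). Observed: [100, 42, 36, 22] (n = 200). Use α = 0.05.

Expected: [80.0, 60.0, 40.0, 20.0]. χ² = 11.0. df = 3, critical = 7.815. Reject H₀.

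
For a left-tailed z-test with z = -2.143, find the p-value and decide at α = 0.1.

p = P(Z < -2.143) = Φ(-2.143) ≈ 0.0161. Since p < 0.1, reject H₀ (significant) at α = 0.1.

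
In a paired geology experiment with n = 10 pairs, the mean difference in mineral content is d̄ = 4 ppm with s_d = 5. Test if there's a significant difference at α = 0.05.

t = d̄/(s_d/√n) = 4/(5/√10) = 2.53. df = 9, critical t = ±2.262. Reject H₀.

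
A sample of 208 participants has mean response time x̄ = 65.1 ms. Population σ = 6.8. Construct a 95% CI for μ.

CI = x̄ ± z*(σ/√n) = 65.1 ± 1.96(6.8/√208) = 65.1 ± 0.92 = (64.18, 66.02)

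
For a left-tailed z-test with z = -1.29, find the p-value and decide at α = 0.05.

p = P(Z < -1.29) = Φ(-1.29) ≈ 0.0985. Since p ≥ 0.05, fail to reject H₀ (not significant) at α = 0.05.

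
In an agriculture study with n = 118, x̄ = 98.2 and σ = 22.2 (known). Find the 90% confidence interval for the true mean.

CI = x̄ ± z*(σ/√n) = 98.2 ± 1.645(22.2/√118) = 98.2 ± 3.36 = (94.84, 101.56)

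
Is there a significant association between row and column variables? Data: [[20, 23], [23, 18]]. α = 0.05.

χ² = 0.772. df = 1, critical = 3.841. Fail to reject H₀. No evidence of dependence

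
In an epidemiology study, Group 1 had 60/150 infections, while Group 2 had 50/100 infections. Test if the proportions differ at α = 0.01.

p̂₁ = 0.4, p̂₂ = 0.5, pooled p̂ = 0.44. z = -1.56. Critical: ±2.576. Fail to reject H₀.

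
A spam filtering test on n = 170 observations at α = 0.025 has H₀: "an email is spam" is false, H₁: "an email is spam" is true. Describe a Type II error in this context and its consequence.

Type II error: failing to reject H₀ when it is false — concluding that an email is spam is not supported when in fact it is. Consequence: a spam email lands in the inbox.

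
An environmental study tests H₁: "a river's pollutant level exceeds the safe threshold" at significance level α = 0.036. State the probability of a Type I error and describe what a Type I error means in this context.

P(Type I error) = α = 0.036. A Type I error is rejecting H₀ when H₀ is actually true (false positive) — here, concluding that a river's pollutant level exceeds the safe threshold when in fact this is not the case. Consequence: shutting down a compliant factory unnecessarily.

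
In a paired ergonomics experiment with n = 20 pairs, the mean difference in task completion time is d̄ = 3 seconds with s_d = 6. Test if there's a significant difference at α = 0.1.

t = d̄/(s_d/√n) = 3/(6/√20) = 2.236. df = 19, critical t = ±1.729. Reject H₀.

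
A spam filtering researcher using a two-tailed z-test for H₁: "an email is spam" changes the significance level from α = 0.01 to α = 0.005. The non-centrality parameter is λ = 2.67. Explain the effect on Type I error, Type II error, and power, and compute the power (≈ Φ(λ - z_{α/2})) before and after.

Decreasing α from 0.01 to 0.005:
• Type I error rate decreases (α is the Type I rate by definition).
• Critical value moves from z_{α/2} = 2.576 to 2.807, so power = Φ(λ - z_{α/2}) goes from Φ(2.67 - 2.576) = 0.537 to Φ(2.67 - 2.807) = 0.446.
• Type II error rate β = 1 - power therefore increases (0.463 → 0.554).
Appropriate when false positives are costly — here, a legitimate email is sent to the spam folder and the user misses it.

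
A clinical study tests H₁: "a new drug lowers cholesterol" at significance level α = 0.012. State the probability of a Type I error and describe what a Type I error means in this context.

P(Type I error) = α = 0.012. A Type I error is rejecting H₀ when H₀ is actually true (false positive) — here, concluding that a new drug lowers cholesterol when in fact this is not the case. Consequence: approving an ineffective drug — patients take a useless medication and may skip effective alternatives.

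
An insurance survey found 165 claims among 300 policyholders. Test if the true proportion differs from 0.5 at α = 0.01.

p̂ = 0.55, p₀ = 0.5. z = (p̂ - p₀)/√(p₀(1-p₀)/n) = 1.732. Critical: ±2.576. Fail to reject H₀.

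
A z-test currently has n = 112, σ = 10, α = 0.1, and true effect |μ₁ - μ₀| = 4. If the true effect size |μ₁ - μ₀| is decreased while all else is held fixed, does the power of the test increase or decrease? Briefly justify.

Power decreases: a smaller true effect decreases the non-centrality λ = |μ₁ - μ₀|/(σ/√n).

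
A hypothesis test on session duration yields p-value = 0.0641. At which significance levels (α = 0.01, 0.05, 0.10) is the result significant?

p = 0.0641. Significant at: α = 0.1.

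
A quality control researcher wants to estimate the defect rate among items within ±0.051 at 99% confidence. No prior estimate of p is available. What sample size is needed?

Conservative approach: use p = 0.5 (maximizes p(1-p) = 0.25). n = z²(0.25)/E² = 2.576²×0.25/0.051² = 637.8 → n = 638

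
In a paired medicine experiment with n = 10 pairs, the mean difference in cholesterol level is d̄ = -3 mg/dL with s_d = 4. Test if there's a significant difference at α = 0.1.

t = d̄/(s_d/√n) = -3/(4/√10) = -2.372. df = 9, critical t = ±1.833. Reject H₀.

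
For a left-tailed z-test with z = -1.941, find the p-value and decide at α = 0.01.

p = P(Z < -1.941) = Φ(-1.941) ≈ 0.0261. Since p ≥ 0.01, fail to reject H₀ (not significant) at α = 0.01.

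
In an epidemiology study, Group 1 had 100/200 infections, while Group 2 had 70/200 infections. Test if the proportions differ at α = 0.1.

p̂₁ = 0.5, p̂₂ = 0.35, pooled p̂ = 0.425. z = 3.034. Critical: ±1.645. Reject H₀.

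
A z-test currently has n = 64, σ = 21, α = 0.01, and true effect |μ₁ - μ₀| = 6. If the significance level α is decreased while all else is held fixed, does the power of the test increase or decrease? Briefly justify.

Power decreases: a smaller α raises the critical value, so less of the H₁ sampling distribution falls in the rejection region.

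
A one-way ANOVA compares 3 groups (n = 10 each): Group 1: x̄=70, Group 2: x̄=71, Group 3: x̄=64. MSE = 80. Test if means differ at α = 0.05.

Grand mean = 68.33. SS_between = 286.67, MS_between = 143.33. F = 1.792, F_crit ≈ 3.354. Fail to reject H₀.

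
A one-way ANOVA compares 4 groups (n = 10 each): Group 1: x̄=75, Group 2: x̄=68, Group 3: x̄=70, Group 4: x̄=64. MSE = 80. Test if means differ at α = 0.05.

Grand mean = 69.25. SS_between = 627.5, MS_between = 209.17. F = 2.615, F_crit ≈ 2.866. Fail to reject H₀.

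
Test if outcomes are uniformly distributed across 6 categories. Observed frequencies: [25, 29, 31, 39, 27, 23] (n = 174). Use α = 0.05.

Expected = 29 each. χ² = Σ(O-E)²/E = 5.517. df = 5, critical value = 11.07. Fail to reject H₀.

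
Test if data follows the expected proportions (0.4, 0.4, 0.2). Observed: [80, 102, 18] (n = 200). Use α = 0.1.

Expected: [80.0, 80.0, 40.0]. χ² = 18.15. df = 2, critical = 4.605. Reject H₀.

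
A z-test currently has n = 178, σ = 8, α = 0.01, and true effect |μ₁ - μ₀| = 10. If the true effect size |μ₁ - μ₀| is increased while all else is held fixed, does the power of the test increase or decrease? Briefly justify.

Power increases: a larger true effect increases the non-centrality λ = |μ₁ - μ₀|/(σ/√n).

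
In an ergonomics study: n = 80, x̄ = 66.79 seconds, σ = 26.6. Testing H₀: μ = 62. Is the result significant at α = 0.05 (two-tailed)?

z = (66.79 - 62)/(26.6/√80) = 1.611. Since |z| ≤ 1.96, not significant at α = 0.05.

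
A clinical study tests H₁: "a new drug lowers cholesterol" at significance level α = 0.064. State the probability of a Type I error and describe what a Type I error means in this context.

P(Type I error) = α = 0.064. A Type I error is rejecting H₀ when H₀ is actually true (false positive) — here, concluding that a new drug lowers cholesterol when in fact this is not the case. Consequence: approving an ineffective drug — patients take a useless medication and may skip effective alternatives.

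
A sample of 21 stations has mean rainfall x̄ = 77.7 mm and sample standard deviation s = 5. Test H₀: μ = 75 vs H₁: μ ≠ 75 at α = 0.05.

t = (x̄ - μ₀)/(s/√n) = (77.7 - 75)/(5/√21) = 2.475. df = 20, critical t = ±2.086. Reject H₀.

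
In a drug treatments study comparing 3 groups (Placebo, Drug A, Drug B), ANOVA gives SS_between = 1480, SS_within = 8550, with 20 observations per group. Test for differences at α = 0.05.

df_between = 2, df_within = 57. F = MS_between/MS_within = 740.0/150.0 = 4.933. F_crit ≈ 3.159. Reject H₀. At least one mean differs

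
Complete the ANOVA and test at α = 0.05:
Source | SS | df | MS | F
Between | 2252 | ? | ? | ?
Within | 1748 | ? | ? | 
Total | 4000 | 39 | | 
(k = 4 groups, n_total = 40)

df_between = 3, df_within = 36. MS_between = 750.67, MS_within = 48.56. F = 15.46, F_crit ≈ 2.866. Reject H₀.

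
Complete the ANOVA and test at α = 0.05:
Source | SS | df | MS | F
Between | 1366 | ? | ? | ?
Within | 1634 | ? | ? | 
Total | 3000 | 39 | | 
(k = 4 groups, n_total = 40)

df_between = 3, df_within = 36. MS_between = 455.33, MS_within = 45.39. F = 10.032, F_crit ≈ 2.866. Reject H₀.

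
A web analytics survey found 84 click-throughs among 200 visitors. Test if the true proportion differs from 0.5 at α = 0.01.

p̂ = 0.42, p₀ = 0.5. z = (p̂ - p₀)/√(p₀(1-p₀)/n) = -2.263. Critical: ±2.576. Fail to reject H₀.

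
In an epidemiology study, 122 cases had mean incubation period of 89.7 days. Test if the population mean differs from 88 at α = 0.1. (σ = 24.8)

z = (x̄ - μ₀)/(σ/√n) = (89.7 - 88)/(24.8/√122) = 0.757. Critical value: ±1.645. Since |0.757| ≤ 1.645, Fail to reject H₀.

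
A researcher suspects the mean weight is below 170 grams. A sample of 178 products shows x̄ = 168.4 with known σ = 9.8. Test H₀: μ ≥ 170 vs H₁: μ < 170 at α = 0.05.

z = -2.178. Critical value: -1.645. Reject H₀.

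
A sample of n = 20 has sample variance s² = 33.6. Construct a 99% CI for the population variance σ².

df = 19. χ²_{0.005} = 38.582, χ²_{0.995} = 6.844. CI for σ² = ((n-1)s²/χ²_{α/2}, (n-1)s²/χ²_{1-α/2}) = (19·33.6/38.582, 19·33.6/6.844) = (16.55, 93.28)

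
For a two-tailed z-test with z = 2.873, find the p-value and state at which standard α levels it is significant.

p = 2·P(Z > |2.873|) = 2·(1 - Φ(2.873)) ≈ 0.0041. Significant at α = 0.1; Significant at α = 0.05; Significant at α = 0.01.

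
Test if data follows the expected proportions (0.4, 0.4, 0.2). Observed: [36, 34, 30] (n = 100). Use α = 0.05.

Expected: [40.0, 40.0, 20.0]. χ² = 6.3. df = 2, critical = 5.991. Reject H₀.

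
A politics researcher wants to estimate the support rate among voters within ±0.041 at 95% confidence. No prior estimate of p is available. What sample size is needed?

Conservative approach: use p = 0.5 (maximizes p(1-p) = 0.25). n = z²(0.25)/E² = 1.96²×0.25/0.041² = 571.3 → n = 572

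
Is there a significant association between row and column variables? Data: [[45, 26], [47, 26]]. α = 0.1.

χ² = 0.016. df = 1, critical = 2.706. Fail to reject H₀. No evidence of dependence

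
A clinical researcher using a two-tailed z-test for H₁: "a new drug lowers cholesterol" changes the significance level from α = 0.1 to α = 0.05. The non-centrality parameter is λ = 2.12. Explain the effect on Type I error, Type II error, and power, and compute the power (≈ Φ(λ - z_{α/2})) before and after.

Decreasing α from 0.1 to 0.05:
• Type I error rate decreases (α is the Type I rate by definition).
• Critical value moves from z_{α/2} = 1.645 to 1.96, so power = Φ(λ - z_{α/2}) goes from Φ(2.12 - 1.645) = 0.683 to Φ(2.12 - 1.96) = 0.564.
• Type II error rate β = 1 - power therefore increases (0.317 → 0.436).
Appropriate when false positives are costly — here, approving an ineffective drug — patients take a useless medication and may skip effective alternatives.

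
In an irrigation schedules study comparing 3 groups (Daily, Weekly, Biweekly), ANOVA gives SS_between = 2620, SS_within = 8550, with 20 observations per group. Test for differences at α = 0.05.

df_between = 2, df_within = 57. F = MS_between/MS_within = 1310.0/150.0 = 8.733. F_crit ≈ 3.159. Reject H₀. At least one mean differs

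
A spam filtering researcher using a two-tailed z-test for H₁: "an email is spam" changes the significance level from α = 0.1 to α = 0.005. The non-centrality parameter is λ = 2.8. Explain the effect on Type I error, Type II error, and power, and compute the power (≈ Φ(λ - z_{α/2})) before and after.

Decreasing α from 0.1 to 0.005:
• Type I error rate decreases (α is the Type I rate by definition).
• Critical value moves from z_{α/2} = 1.645 to 2.807, so power = Φ(λ - z_{α/2}) goes from Φ(2.8 - 1.645) = 0.876 to Φ(2.8 - 2.807) = 0.497.
• Type II error rate β = 1 - power therefore increases (0.124 → 0.503).
Appropriate when false positives are costly — here, a legitimate email is sent to the spam folder and the user misses it.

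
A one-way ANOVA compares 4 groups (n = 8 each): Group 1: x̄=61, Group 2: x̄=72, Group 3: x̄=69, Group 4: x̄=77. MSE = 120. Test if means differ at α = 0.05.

Grand mean = 69.75. SS_between = 1078.0, MS_between = 359.33. F = 2.994, F_crit ≈ 2.947. Reject H₀.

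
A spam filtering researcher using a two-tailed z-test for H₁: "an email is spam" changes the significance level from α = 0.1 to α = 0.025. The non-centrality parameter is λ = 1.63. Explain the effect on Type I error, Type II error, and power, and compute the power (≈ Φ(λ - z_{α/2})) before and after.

Decreasing α from 0.1 to 0.025:
• Type I error rate decreases (α is the Type I rate by definition).
• Critical value moves from z_{α/2} = 1.645 to 2.241, so power = Φ(λ - z_{α/2}) goes from Φ(1.63 - 1.645) = 0.494 to Φ(1.63 - 2.241) = 0.271.
• Type II error rate β = 1 - power therefore increases (0.506 → 0.729).
Appropriate when false positives are costly — here, a legitimate email is sent to the spam folder and the user misses it.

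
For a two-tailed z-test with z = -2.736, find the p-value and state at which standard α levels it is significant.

p = 2·P(Z > |-2.736|) = 2·(1 - Φ(2.736)) ≈ 0.0062. Significant at α = 0.1; Significant at α = 0.05; Significant at α = 0.01.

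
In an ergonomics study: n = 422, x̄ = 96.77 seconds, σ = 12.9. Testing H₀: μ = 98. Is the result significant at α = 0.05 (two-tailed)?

z = (96.77 - 98)/(12.9/√422) = -1.959. Since |z| ≤ 1.96, not significant at α = 0.05.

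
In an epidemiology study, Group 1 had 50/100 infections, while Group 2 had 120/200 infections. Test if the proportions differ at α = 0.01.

p̂₁ = 0.5, p̂₂ = 0.6, pooled p̂ = 0.567. z = -1.648. Critical: ±2.576. Fail to reject H₀.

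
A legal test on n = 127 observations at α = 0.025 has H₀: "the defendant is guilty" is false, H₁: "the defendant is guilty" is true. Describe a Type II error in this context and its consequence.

Type II error: failing to reject H₀ when it is false — concluding that the defendant is guilty is not supported when in fact it is. Consequence: acquitting a guilty person.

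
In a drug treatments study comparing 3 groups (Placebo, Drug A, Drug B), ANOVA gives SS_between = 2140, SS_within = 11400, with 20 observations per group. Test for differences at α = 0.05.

df_between = 2, df_within = 57. F = MS_between/MS_within = 1070.0/200.0 = 5.35. F_crit ≈ 3.159. Reject H₀. At least one mean differs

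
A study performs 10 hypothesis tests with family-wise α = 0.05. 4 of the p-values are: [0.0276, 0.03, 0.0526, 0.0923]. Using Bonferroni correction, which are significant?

Bonferroni α = 0.05/10 = 0.005. None of the given p-values are significant.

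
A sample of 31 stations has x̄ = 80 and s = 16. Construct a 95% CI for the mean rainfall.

CI = x̄ ± t*(s/√n) = 80 ± 2.042(16/√31) = (74.13, 85.87)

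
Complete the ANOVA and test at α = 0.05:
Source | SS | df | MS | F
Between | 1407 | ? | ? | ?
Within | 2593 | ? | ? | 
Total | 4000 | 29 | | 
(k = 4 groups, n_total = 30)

df_between = 3, df_within = 26. MS_between = 469.0, MS_within = 99.73. F = 4.703, F_crit ≈ 2.975. Reject H₀.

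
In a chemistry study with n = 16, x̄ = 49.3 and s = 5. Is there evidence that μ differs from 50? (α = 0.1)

t = (x̄ - μ₀)/(s/√n) = (49.3 - 50)/(5/√16) = -0.56. df = 15, critical t = ±1.753. Fail to reject H₀.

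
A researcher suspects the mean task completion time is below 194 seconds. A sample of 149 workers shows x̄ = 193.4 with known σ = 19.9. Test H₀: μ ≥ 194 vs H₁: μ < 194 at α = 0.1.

z = -0.368. Critical value: -1.28. Fail to reject H₀.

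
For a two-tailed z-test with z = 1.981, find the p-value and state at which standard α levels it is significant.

p = 2·P(Z > |1.981|) = 2·(1 - Φ(1.981)) ≈ 0.0476. Significant at α = 0.1; Significant at α = 0.05.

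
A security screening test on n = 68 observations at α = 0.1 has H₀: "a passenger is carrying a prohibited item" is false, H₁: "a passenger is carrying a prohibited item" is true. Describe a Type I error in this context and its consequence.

Type I error: rejecting H₀ when it is true — concluding that a passenger is carrying a prohibited item when in fact it is not. Consequence: detaining an innocent passenger — delay and inconvenience.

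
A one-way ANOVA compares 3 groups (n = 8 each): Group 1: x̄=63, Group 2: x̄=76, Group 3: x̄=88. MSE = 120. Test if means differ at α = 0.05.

Grand mean = 75.67. SS_between = 2501.33, MS_between = 1250.67. F = 10.422, F_crit ≈ 3.467. Reject H₀.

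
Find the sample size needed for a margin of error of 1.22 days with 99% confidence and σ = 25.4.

n = (z*σ/E)² = (2.576×25.4/1.22)² = 2876.3 → n = 2877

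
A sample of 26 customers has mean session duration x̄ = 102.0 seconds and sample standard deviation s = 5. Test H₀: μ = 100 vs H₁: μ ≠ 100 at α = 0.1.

t = (x̄ - μ₀)/(s/√n) = (102.0 - 100)/(5/√26) = 2.04. df = 25, critical t = ±1.708. Reject H₀.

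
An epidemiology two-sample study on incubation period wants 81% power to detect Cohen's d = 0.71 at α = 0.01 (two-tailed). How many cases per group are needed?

z_{α/2} = 2.576, z_β = Φ⁻¹(0.81) = 0.878. For medium effect (d = 0.71): n per group = 2(z_{α/2} + z_β)²/d² = 2(2.576 + 0.878)²/0.71² = 47.3 → 48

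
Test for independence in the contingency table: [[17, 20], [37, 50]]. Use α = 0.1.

χ² = 0.123. df = 1, critical = 2.706. Fail to reject H₀. No evidence of dependence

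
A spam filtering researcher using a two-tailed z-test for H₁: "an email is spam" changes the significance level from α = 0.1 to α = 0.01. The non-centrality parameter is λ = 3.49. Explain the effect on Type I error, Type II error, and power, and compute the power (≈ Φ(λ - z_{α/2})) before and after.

Decreasing α from 0.1 to 0.01:
• Type I error rate decreases (α is the Type I rate by definition).
• Critical value moves from z_{α/2} = 1.645 to 2.576, so power = Φ(λ - z_{α/2}) goes from Φ(3.49 - 1.645) = 0.967 to Φ(3.49 - 2.576) = 0.82.
• Type II error rate β = 1 - power therefore increases (0.033 → 0.18).
Appropriate when false positives are costly — here, a legitimate email is sent to the spam folder and the user misses it.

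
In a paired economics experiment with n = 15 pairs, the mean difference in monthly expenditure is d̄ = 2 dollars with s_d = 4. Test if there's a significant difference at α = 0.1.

t = d̄/(s_d/√n) = 2/(4/√15) = 1.936. df = 14, critical t = ±1.761. Reject H₀.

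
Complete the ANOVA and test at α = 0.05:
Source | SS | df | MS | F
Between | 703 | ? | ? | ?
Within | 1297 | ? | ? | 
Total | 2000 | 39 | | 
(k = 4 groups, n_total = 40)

df_between = 3, df_within = 36. MS_between = 234.33, MS_within = 36.03. F = 6.504, F_crit ≈ 2.866. Reject H₀.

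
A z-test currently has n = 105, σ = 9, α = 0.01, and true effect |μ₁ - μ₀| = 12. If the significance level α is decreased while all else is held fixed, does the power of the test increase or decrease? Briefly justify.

Power decreases: a smaller α raises the critical value, so less of the H₁ sampling distribution falls in the rejection region.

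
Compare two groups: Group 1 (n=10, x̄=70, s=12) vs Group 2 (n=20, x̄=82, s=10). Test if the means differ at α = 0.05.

Pooled sp = 10.68. t = -2.9, df = 28. Critical t = ±2.048. Reject H₀.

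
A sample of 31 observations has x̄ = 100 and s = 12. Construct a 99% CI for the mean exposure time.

CI = x̄ ± t*(s/√n) = 100 ± 2.75(12/√31) = (94.07, 105.93)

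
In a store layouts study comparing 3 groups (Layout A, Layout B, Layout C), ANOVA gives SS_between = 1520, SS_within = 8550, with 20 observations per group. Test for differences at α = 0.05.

df_between = 2, df_within = 57. F = MS_between/MS_within = 760.0/150.0 = 5.067. F_crit ≈ 3.159. Reject H₀. At least one mean differs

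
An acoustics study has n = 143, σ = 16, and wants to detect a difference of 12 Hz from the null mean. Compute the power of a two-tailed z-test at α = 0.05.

SE = σ/√n = 16/√143 = 1.338. Non-centrality λ = d/SE = 12/1.338 = 8.969. Power ≈ Φ(λ - z_{α/2}) = Φ(8.969 - 1.96) = Φ(7.009) = 1.0.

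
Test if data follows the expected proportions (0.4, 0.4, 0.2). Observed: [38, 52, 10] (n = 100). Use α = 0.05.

Expected: [40.0, 40.0, 20.0]. χ² = 8.7. df = 2, critical = 5.991. Reject H₀.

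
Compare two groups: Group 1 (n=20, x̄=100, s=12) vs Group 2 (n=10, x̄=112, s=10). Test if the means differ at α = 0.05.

Pooled sp = 11.4. t = -2.719, df = 28. Critical t = ±2.048. Reject H₀.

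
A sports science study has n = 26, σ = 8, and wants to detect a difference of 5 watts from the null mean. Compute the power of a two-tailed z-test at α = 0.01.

SE = σ/√n = 8/√26 = 1.569. Non-centrality λ = d/SE = 5/1.569 = 3.187. Power ≈ Φ(λ - z_{α/2}) = Φ(3.187 - 2.576) = Φ(0.611) = 0.729.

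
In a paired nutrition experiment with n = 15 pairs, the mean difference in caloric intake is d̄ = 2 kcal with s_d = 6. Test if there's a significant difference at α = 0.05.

t = d̄/(s_d/√n) = 2/(6/√15) = 1.291. df = 14, critical t = ±2.145. Fail to reject H₀.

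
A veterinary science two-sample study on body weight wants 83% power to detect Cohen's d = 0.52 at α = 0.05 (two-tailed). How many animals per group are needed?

z_{α/2} = 1.96, z_β = Φ⁻¹(0.83) = 0.954. For medium effect (d = 0.52): n per group = 2(z_{α/2} + z_β)²/d² = 2(1.96 + 0.954)²/0.52² = 62.8 → 63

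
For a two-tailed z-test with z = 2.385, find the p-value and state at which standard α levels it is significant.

p = 2·P(Z > |2.385|) = 2·(1 - Φ(2.385)) ≈ 0.0171. Significant at α = 0.1; Significant at α = 0.05.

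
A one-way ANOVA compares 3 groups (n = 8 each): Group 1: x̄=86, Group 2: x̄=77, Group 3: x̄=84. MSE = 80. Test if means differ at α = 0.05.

Grand mean = 82.33. SS_between = 357.33, MS_between = 178.67. F = 2.233, F_crit ≈ 3.467. Fail to reject H₀.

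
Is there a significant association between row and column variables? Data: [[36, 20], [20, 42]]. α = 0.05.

χ² = 12.104. df = 1, critical = 3.841. Reject H₀. Variables are dependent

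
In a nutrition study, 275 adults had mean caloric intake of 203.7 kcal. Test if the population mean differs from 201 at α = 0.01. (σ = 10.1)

z = (x̄ - μ₀)/(σ/√n) = (203.7 - 201)/(10.1/√275) = 4.433. Critical value: ±2.576. Since |4.433| > 2.576, Reject H₀.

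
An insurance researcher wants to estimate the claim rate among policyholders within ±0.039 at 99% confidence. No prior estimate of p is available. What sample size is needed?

Conservative approach: use p = 0.5 (maximizes p(1-p) = 0.25). n = z²(0.25)/E² = 2.576²×0.25/0.039² = 1090.7 → n = 1091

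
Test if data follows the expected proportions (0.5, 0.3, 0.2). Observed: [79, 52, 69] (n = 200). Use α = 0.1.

Expected: [100.0, 60.0, 40.0]. χ² = 26.502. df = 2, critical = 4.605. Reject H₀.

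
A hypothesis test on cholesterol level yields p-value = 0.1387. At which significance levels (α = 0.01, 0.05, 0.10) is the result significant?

p = 0.1387. Not significant at any of the given levels.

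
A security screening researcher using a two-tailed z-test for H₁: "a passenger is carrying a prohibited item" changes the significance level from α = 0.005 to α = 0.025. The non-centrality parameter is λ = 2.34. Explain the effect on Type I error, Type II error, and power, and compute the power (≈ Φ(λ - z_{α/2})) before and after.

Increasing α from 0.005 to 0.025:
• Type I error rate increases (α is the Type I rate by definition).
• Critical value moves from z_{α/2} = 2.807 to 2.241, so power = Φ(λ - z_{α/2}) goes from Φ(2.34 - 2.807) = 0.32 to Φ(2.34 - 2.241) = 0.539.
• Type II error rate β = 1 - power therefore decreases (0.68 → 0.461).
Appropriate when false negatives are costly — here, letting a prohibited item through — security breach.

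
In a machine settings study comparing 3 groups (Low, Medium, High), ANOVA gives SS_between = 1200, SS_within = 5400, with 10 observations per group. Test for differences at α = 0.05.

df_between = 2, df_within = 27. F = MS_between/MS_within = 600.0/200.0 = 3.0. F_crit ≈ 3.354. Fail to reject H₀.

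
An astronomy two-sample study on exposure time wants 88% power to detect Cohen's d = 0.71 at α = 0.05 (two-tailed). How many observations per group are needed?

z_{α/2} = 1.96, z_β = Φ⁻¹(0.88) = 1.175. For medium effect (d = 0.71): n per group = 2(z_{α/2} + z_β)²/d² = 2(1.96 + 1.175)²/0.71² = 39.0 → 39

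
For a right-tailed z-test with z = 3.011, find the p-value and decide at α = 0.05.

p = P(Z > 3.011) = 1 - Φ(3.011) ≈ 0.0013. Since p < 0.05, reject H₀ (significant) at α = 0.05.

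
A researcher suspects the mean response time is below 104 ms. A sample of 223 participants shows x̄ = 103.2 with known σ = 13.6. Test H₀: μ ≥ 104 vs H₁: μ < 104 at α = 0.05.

z = -0.878. Critical value: -1.645. Fail to reject H₀.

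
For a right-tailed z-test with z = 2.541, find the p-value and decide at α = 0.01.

p = P(Z > 2.541) = 1 - Φ(2.541) ≈ 0.0055. Since p < 0.01, reject H₀ (significant) at α = 0.01.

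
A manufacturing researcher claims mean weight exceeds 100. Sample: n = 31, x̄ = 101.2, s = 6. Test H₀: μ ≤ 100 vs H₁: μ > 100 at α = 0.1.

t = (101.2 - 100)/(6/√31) = 1.114, df = 30. Critical t = 1.31. Fail to reject H₀.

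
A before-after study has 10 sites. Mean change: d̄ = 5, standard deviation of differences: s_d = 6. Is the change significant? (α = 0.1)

t = d̄/(s_d/√n) = 5/(6/√10) = 2.635. df = 9, critical t = ±1.833. Reject H₀.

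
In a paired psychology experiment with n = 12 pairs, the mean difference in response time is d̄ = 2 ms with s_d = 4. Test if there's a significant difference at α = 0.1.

t = d̄/(s_d/√n) = 2/(4/√12) = 1.732. df = 11, critical t = ±1.796. Fail to reject H₀.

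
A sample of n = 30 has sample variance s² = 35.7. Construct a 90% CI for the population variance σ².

df = 29. χ²_{0.05} = 42.557, χ²_{0.95} = 17.708. CI for σ² = ((n-1)s²/χ²_{α/2}, (n-1)s²/χ²_{1-α/2}) = (29·35.7/42.557, 29·35.7/17.708) = (24.33, 58.47)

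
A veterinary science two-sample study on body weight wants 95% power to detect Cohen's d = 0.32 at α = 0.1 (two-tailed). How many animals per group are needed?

z_{α/2} = 1.645, z_β = Φ⁻¹(0.95) = 1.645. For small effect (d = 0.32): n per group = 2(z_{α/2} + z_β)²/d² = 2(1.645 + 1.645)²/0.32² = 211.4 → 212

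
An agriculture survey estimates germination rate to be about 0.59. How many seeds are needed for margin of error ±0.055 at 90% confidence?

n = z²p(1-p)/E² = 1.645²×0.59×0.41/0.055² = 216.4 → n = 217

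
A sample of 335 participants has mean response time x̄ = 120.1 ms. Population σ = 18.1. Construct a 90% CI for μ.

CI = x̄ ± z*(σ/√n) = 120.1 ± 1.645(18.1/√335) = 120.1 ± 1.63 = (118.47, 121.73)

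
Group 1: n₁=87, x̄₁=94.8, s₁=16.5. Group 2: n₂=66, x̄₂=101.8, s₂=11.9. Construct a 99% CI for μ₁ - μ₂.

Difference = -7.0. SE = √(16.5²/87 + 11.9²/66) = 2.297. CI = (-12.92, -1.08)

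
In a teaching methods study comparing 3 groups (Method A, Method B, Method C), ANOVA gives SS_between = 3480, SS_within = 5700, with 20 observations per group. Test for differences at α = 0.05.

df_between = 2, df_within = 57. F = MS_between/MS_within = 1740.0/100.0 = 17.4. F_crit ≈ 3.159. Reject H₀. At least one mean differs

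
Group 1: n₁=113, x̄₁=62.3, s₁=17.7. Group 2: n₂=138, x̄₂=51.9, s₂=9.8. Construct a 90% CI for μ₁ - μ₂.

Difference = 10.4. SE = √(17.7²/113 + 9.8²/138) = 1.862. CI = (7.34, 13.46)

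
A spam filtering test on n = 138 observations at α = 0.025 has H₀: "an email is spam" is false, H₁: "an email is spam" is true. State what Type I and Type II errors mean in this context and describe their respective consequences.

Type I (false positive): concluding that an email is spam when it is not — a legitimate email is sent to the spam folder and the user misses it. Type II (false negative): failing to conclude that an email is spam when it is — a spam email lands in the inbox. Which is costlier depends on domain priorities and is a judgement call rather than a statistical fact.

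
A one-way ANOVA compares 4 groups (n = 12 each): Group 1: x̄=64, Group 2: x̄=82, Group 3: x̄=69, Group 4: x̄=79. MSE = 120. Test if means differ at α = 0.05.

Grand mean = 73.5. SS_between = 2556.0, MS_between = 852.0. F = 7.1, F_crit ≈ 2.816. Reject H₀.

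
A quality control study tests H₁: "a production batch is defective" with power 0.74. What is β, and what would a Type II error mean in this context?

β = 1 - power = 1 - 0.74 = 0.26. A Type II error is failing to reject H₀ when H₀ is false (false negative) — here, failing to conclude that a production batch is defective when in fact it is true. Consequence: shipping a defective batch — faulty products reach customers.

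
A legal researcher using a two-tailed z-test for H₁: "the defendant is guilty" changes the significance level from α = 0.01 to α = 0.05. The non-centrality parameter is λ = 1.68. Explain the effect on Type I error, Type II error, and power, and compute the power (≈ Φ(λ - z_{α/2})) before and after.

Increasing α from 0.01 to 0.05:
• Type I error rate increases (α is the Type I rate by definition).
• Critical value moves from z_{α/2} = 2.576 to 1.96, so power = Φ(λ - z_{α/2}) goes from Φ(1.68 - 2.576) = 0.185 to Φ(1.68 - 1.96) = 0.39.
• Type II error rate β = 1 - power therefore decreases (0.815 → 0.61).
Appropriate when false negatives are costly — here, acquitting a guilty person.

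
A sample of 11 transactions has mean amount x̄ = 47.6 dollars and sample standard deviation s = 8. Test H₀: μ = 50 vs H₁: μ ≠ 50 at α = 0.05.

t = (x̄ - μ₀)/(s/√n) = (47.6 - 50)/(8/√11) = -0.995. df = 10, critical t = ±2.228. Fail to reject H₀.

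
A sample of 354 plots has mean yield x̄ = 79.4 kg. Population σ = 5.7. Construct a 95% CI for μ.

CI = x̄ ± z*(σ/√n) = 79.4 ± 1.96(5.7/√354) = 79.4 ± 0.59 = (78.81, 79.99)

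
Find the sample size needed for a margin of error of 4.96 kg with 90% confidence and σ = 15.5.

n = (z*σ/E)² = (1.645×15.5/4.96)² = 26.4 → n = 27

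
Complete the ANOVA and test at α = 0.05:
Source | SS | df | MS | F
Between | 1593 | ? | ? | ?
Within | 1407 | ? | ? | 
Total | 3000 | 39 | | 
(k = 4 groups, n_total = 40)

df_between = 3, df_within = 36. MS_between = 531.0, MS_within = 39.08. F = 13.586, F_crit ≈ 2.866. Reject H₀.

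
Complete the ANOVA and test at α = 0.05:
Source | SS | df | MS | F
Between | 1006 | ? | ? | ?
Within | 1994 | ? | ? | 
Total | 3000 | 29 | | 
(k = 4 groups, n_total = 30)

df_between = 3, df_within = 26. MS_between = 335.33, MS_within = 76.69. F = 4.372, F_crit ≈ 2.975. Reject H₀.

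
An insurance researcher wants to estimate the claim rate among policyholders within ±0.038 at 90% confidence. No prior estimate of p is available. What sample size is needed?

Conservative approach: use p = 0.5 (maximizes p(1-p) = 0.25). n = z²(0.25)/E² = 1.645²×0.25/0.038² = 468.5 → n = 469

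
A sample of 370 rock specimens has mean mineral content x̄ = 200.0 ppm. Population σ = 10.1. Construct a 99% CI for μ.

CI = x̄ ± z*(σ/√n) = 200.0 ± 2.576(10.1/√370) = 200.0 ± 1.35 = (198.65, 201.35)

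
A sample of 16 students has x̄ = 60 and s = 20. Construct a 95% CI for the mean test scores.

CI = x̄ ± t*(s/√n) = 60 ± 2.131(20/√16) = (49.34, 70.66)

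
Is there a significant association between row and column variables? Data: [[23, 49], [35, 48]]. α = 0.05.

χ² = 1.721. df = 1, critical = 3.841. Fail to reject H₀. No evidence of dependence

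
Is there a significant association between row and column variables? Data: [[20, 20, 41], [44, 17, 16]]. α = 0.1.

χ² = 20.12. df = 2, critical = 4.605. Reject H₀. Variables are dependent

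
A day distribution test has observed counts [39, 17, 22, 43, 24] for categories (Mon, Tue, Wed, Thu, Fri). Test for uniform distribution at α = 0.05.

Expected = 29 each. χ² = Σ(O-E)²/E = 17.724. df = 4, critical value = 9.488. Reject H₀.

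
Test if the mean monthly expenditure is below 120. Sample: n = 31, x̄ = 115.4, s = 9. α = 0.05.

t = (115.4 - 120)/(9/√31) = -2.846, df = 30. Critical t = -1.697. Reject H₀.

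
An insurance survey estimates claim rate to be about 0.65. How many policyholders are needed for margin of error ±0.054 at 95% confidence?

n = z²p(1-p)/E² = 1.96²×0.65×0.35/0.054² = 299.7 → n = 300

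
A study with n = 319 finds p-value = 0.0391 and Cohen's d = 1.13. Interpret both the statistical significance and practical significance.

Statistically significant (p = 0.0391 < 0.05). Cohen's d = 1.13 indicates a large effect size. Both statistical and practical significance should be considered.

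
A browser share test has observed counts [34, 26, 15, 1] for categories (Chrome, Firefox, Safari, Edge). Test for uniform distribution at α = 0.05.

Expected = 19 each. χ² = Σ(O-E)²/E = 32.316. df = 3, critical value = 7.815. Reject H₀.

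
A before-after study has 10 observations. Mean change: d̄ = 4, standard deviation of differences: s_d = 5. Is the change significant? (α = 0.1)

t = d̄/(s_d/√n) = 4/(5/√10) = 2.53. df = 9, critical t = ±1.833. Reject H₀.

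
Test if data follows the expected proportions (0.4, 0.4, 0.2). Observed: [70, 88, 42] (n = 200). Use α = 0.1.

Expected: [80.0, 80.0, 40.0]. χ² = 2.15. df = 2, critical = 4.605. Fail to reject H₀.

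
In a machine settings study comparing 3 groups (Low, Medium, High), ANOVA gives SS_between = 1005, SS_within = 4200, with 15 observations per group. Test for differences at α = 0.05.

df_between = 2, df_within = 42. F = MS_between/MS_within = 502.5/100.0 = 5.025. F_crit ≈ 3.22. Reject H₀. At least one mean differs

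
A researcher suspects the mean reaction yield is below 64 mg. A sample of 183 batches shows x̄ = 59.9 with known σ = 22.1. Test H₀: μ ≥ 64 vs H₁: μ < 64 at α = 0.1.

z = -2.51. Critical value: -1.28. Reject H₀.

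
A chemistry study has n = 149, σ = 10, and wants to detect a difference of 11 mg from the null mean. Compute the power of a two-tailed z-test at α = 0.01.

SE = σ/√n = 10/√149 = 0.819. Non-centrality λ = d/SE = 11/0.819 = 13.427. Power ≈ Φ(λ - z_{α/2}) = Φ(13.427 - 2.576) = Φ(10.851) = 1.0.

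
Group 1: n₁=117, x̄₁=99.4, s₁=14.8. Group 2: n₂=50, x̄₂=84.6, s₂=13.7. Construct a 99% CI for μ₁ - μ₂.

Difference = 14.8. SE = √(14.8²/117 + 13.7²/50) = 2.372. CI = (8.69, 20.91)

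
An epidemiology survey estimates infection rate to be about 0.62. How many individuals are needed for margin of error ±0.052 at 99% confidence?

n = z²p(1-p)/E² = 2.576²×0.62×0.38/0.052² = 578.2 → n = 579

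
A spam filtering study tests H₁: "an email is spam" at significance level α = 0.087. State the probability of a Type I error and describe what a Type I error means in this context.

P(Type I error) = α = 0.087. A Type I error is rejecting H₀ when H₀ is actually true (false positive) — here, concluding that an email is spam when in fact this is not the case. Consequence: a legitimate email is sent to the spam folder and the user misses it.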